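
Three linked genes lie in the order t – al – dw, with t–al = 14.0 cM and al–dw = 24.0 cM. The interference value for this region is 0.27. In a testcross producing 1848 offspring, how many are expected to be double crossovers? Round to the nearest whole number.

45

Map distances give recombination frequencies of 0.140 and 0.240 for the two intervals.
With interference 0.27 (so coincidence = 0.73), expected double-crossover frequency = 0.140 × 0.240 × 0.73 = 0.02453.
Expected number = 0.02453 × 1848 = 45.33 ≈ 45.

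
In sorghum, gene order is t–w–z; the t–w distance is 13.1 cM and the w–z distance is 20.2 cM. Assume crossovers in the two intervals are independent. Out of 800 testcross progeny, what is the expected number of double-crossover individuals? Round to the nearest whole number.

21

Map distances give recombination frequencies of 0.131 and 0.202 for the two intervals.
With no interference, expected double-crossover frequency = 0.131 × 0.202 = 0.02646.
Expected number = 0.02646 × 800 = 21.17 ≈ 21.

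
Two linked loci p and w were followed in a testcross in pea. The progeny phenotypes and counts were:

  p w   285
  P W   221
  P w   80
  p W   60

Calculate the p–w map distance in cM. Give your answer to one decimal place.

The two most frequent classes, P W (221) and p w (285), are the parental types, so the F1 was P W / p w.
The recombinant classes are P w and p W: 80 + 60 = 140.
Recombination frequency = 140/646 = 0.2167 ≈ 21.7%, i.e. 21.7 cM.

21.7 cM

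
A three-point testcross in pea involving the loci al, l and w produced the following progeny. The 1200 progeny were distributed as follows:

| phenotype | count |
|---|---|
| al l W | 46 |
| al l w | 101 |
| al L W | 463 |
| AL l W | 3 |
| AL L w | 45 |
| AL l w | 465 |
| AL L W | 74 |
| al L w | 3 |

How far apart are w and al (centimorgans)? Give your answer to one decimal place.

The two most frequent reciprocal classes, AL l w and al L W, are the parental types, so the F1 was AL l w / al L W.
The two rarest classes, AL l W and al L w, are the double crossovers. Comparing them with the parentals, only the w allele has switched, so w is the middle locus and the order is al – w – l.
Crossovers in the al–w interval produce the single-crossover classes al l w and AL L W (101 + 74 = 175) plus the double crossovers (6).
RF(al–w) = (175 + 6) / 1200 = 181/1200 = 0.1508 → 15.1 centimorgans.

15.1 centimorgans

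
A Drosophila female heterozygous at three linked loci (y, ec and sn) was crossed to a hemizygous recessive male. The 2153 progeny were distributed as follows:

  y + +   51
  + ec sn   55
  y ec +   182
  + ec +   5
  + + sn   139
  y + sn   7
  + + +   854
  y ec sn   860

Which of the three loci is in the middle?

ec

The two most frequent reciprocal classes, y ec sn and + + +, are the parental types, so the F1 was y ec sn / + + +.
The two rarest classes, y + sn and + ec +, are the double crossovers. Comparing them with the parentals, only the ec allele has switched, so ec is the middle locus and the order is sn – ec – y.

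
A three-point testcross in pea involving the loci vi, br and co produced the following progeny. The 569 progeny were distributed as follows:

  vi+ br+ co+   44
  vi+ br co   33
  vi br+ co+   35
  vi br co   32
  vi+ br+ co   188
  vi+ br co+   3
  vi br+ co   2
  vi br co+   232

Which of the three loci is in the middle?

The two most frequent reciprocal classes, vi+ br+ co and vi br co+, are the parental types, so the F1 was vi+ br+ co / vi br co+.
The two rarest classes, vi br+ co and vi+ br co+, are the double crossovers. Comparing them with the parentals, only the vi allele has switched, so vi is the middle locus and the order is br – vi – co.

vi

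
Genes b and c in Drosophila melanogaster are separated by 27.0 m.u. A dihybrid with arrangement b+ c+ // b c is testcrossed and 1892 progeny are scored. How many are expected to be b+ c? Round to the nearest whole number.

A map distance of 27.0 m.u. corresponds to a recombination frequency of 0.270.
The F1 is b+ c+ / b c, so b+ c is a recombinant gamete class with expected frequency r/2 = 0.270/2 = 0.1350.
Expected number = 0.1350 × 1892 = 255.42 ≈ 255.

255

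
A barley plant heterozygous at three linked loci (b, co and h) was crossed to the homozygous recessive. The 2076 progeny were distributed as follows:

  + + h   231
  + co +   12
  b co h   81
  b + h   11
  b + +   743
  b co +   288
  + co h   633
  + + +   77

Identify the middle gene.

The two most frequent reciprocal classes, + co h and b + +, are the parental types, so the F1 was + co h / b + +.
The two rarest classes, + co + and b + h, are the double crossovers. Comparing them with the parentals, only the h allele has switched, so h is the middle locus and the order is b – h – co.

h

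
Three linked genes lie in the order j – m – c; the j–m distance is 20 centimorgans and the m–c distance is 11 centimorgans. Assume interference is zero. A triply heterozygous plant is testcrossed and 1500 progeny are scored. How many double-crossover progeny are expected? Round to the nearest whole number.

33

Map distances give recombination frequencies of 0.200 and 0.110 for the two intervals.
With no interference, expected double-crossover frequency = 0.200 × 0.110 = 0.02200.
Expected number = 0.02200 × 1500 = 33.00 ≈ 33.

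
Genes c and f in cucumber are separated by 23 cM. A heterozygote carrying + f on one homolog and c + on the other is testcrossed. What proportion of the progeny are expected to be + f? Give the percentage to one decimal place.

38.5%

A map distance of 23 cM corresponds to a recombination frequency of 0.230.
The F1 is + f / c +, so + f is a parental gamete class with expected frequency (1 − r)/2 = 0.770/2 = 0.3850.
That is 0.3850 = 38.5% of the progeny.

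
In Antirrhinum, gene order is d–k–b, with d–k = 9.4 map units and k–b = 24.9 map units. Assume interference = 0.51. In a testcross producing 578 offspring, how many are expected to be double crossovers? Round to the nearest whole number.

Map distances give recombination frequencies of 0.094 and 0.249 for the two intervals.
With interference 0.51 (so coincidence = 0.49), expected double-crossover frequency = 0.094 × 0.249 × 0.49 = 0.01147.
Expected number = 0.01147 × 578 = 6.63 ≈ 7.

7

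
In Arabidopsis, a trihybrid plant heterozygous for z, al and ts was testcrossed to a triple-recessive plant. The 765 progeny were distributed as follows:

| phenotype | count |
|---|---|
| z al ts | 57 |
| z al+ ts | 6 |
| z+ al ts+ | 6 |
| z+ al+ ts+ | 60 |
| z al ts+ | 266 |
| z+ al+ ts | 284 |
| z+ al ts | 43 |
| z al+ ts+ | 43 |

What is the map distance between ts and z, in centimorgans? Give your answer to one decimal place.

16.9 centimorgans

The two most frequent reciprocal classes, z+ al+ ts and z al ts+, are the parental types, so the F1 was z+ al+ ts / z al ts+.
The two rarest classes, z al+ ts and z+ al ts+, are the double crossovers. Comparing them with the parentals, only the z allele has switched, so z is the middle locus and the order is al – z – ts.
Crossovers in the z–ts interval produce the single-crossover classes z+ al+ ts+ and z al ts (60 + 57 = 117) plus the double crossovers (12).
RF(z–ts) = (117 + 12) / 765 = 129/765 = 0.1686 → 16.9 centimorgans.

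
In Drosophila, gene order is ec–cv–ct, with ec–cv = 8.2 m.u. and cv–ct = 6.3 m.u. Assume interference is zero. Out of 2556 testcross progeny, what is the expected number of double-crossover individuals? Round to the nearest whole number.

13

Map distances give recombination frequencies of 0.082 and 0.063 for the two intervals.
With no interference, expected double-crossover frequency = 0.082 × 0.063 = 0.00517.
Expected number = 0.00517 × 2556 = 13.20 ≈ 13.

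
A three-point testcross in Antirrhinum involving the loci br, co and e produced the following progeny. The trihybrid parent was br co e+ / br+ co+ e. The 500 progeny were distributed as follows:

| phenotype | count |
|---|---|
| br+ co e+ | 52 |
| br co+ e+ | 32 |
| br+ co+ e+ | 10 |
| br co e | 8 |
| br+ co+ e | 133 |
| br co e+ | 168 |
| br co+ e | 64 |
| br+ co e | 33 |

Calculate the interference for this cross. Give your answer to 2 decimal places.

The two rarest classes, br co e and br+ co+ e+, are the double crossovers. Comparing them with the parentals, only the e allele has switched, so e is the middle locus and the order is co – e – br.
co–e: (65 + 18)/500 = 0.1660; e–br: (116 + 18)/500 = 0.2680.
Expected DCO frequency = 0.1660 × 0.2680 ≈ 0.04449; observed = 18/500 ≈ 0.03600.
Coefficient of coincidence = 0.03600/0.04449 ≈ 0.81; interference = 1 − 0.81 = 0.19.

0.19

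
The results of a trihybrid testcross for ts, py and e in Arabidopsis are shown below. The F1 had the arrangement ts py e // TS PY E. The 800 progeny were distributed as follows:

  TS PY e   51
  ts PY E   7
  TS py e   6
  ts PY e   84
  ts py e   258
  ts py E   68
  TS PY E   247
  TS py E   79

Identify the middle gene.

The two rarest classes, TS py e and ts PY E, are the double crossovers. Comparing them with the parentals, only the ts allele has switched, so ts is the middle locus and the order is e – ts – py.

ts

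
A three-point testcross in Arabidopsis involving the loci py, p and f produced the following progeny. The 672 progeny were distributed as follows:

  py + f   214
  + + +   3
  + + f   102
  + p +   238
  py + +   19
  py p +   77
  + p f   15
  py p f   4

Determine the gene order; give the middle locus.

The two most frequent reciprocal classes, + p + and py + f, are the parental types, so the F1 was + p + / py + f.
The two rarest classes, + + + and py p f, are the double crossovers. Comparing them with the parentals, only the p allele has switched, so p is the middle locus and the order is f – p – py.

p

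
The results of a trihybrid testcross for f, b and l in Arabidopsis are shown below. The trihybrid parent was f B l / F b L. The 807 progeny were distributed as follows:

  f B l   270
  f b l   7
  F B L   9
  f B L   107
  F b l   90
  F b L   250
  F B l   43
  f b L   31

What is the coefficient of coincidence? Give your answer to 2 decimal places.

The two rarest classes, f b l and F B L, are the double crossovers. Comparing them with the parentals, only the b allele has switched, so b is the middle locus and the order is f – b – l.
f–b: (74 + 16)/807 = 0.1115; b–l: (197 + 16)/807 = 0.2639.
Expected DCO frequency = 0.1115 × 0.2639 ≈ 0.02942; observed = 16/807 ≈ 0.01983.
Coefficient of coincidence = 0.01983/0.02942 ≈ 0.67.

0.67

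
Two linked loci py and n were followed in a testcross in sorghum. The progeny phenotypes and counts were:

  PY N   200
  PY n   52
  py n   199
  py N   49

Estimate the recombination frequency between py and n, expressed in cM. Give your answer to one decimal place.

The two most frequent classes, PY N (200) and py n (199), are the parental types, so the F1 was PY N / py n.
The recombinant classes are PY n and py N: 52 + 49 = 101.
Recombination frequency = 101/500 = 0.2020 ≈ 20.2%, i.e. 20.2 cM.

20.2 cM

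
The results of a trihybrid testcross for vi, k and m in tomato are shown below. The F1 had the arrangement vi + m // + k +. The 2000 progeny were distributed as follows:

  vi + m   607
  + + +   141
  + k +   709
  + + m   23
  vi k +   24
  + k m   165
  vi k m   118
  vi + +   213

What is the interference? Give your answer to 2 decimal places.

The two rarest classes, + + m and vi k +, are the double crossovers. Comparing them with the parentals, only the vi allele has switched, so vi is the middle locus and the order is m – vi – k.
m–vi: (378 + 47)/2000 = 0.2125; vi–k: (259 + 47)/2000 = 0.1530.
Expected DCO frequency = 0.2125 × 0.1530 ≈ 0.03251; observed = 47/2000 ≈ 0.02350.
Coefficient of coincidence = 0.02350/0.03251 ≈ 0.72; interference = 1 − 0.72 = 0.28.

0.28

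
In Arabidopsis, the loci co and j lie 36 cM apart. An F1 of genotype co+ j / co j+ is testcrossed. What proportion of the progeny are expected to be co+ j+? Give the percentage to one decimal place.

18.0%

A map distance of 36 cM corresponds to a recombination frequency of 0.360.
The F1 is co+ j / co j+, so co+ j+ is a recombinant gamete class with expected frequency r/2 = 0.360/2 = 0.1800.
That is 0.1800 = 18.0% of the progeny.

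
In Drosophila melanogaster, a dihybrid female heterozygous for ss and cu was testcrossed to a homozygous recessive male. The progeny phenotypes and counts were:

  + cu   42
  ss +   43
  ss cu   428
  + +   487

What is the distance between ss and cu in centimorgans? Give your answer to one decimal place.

8.5 centimorgans

The two most frequent classes, + + (487) and ss cu (428), are the parental types, so the F1 was + + / ss cu.
The recombinant classes are + cu and ss +: 42 + 43 = 85.
Recombination frequency = 85/1000 = 0.0850 ≈ 8.5%, i.e. 8.5 centimorgans.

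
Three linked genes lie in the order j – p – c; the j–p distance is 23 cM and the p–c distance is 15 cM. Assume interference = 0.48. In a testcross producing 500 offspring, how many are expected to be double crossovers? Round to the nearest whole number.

Map distances give recombination frequencies of 0.230 and 0.150 for the two intervals.
With interference 0.48 (so coincidence = 0.52), expected double-crossover frequency = 0.230 × 0.150 × 0.52 = 0.01794.
Expected number = 0.01794 × 500 = 8.97 ≈ 9.

9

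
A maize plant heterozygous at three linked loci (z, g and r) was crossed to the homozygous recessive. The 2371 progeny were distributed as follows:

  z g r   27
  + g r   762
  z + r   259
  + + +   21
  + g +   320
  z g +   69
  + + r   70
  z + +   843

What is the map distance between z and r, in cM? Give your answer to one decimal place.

The two most frequent reciprocal classes, z + + and + g r, are the parental types, so the F1 was z + + / + g r.
The two rarest classes, + + + and z g r, are the double crossovers. Comparing them with the parentals, only the z allele has switched, so z is the middle locus and the order is g – z – r.
Crossovers in the z–r interval produce the single-crossover classes z + r and + g + (259 + 320 = 579) plus the double crossovers (48).
RF(z–r) = (579 + 48) / 2371 = 627/2371 = 0.2644 → 26.4 cM.

26.4 cM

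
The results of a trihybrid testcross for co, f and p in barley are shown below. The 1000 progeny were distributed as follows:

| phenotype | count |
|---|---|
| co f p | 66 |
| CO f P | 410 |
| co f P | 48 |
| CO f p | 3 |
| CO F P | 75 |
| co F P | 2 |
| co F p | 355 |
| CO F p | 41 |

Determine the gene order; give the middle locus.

The two most frequent reciprocal classes, CO f P and co F p, are the parental types, so the F1 was CO f P / co F p.
The two rarest classes, CO f p and co F P, are the double crossovers. Comparing them with the parentals, only the p allele has switched, so p is the middle locus and the order is co – p – f.

p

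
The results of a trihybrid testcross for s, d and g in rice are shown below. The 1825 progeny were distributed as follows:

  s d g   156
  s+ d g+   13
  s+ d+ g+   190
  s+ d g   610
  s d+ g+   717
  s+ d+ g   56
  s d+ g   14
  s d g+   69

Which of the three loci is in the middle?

The two most frequent reciprocal classes, s+ d g and s d+ g+, are the parental types, so the F1 was s+ d g / s d+ g+.
The two rarest classes, s+ d g+ and s d+ g, are the double crossovers. Comparing them with the parentals, only the g allele has switched, so g is the middle locus and the order is s – g – d.

g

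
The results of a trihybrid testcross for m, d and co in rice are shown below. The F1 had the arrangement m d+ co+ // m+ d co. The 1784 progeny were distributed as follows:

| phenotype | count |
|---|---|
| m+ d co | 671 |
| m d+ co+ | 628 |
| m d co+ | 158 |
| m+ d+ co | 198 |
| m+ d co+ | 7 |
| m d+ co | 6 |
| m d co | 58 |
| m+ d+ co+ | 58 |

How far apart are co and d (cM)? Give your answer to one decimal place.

The two rarest classes, m d+ co and m+ d co+, are the double crossovers. Comparing them with the parentals, only the co allele has switched, so co is the middle locus and the order is d – co – m.
Crossovers in the d–co interval produce the single-crossover classes m d co+ and m+ d+ co (158 + 198 = 356) plus the double crossovers (13).
RF(d–co) = (356 + 13) / 1784 = 369/1784 = 0.2068 → 20.7 cM.

20.7 cM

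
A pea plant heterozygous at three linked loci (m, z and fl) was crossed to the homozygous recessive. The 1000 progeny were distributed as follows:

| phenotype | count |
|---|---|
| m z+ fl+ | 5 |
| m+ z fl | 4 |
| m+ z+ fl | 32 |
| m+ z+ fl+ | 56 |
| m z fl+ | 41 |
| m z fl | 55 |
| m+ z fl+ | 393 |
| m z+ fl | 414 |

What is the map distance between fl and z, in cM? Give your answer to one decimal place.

12.0 cM

The two most frequent reciprocal classes, m+ z fl+ and m z+ fl, are the parental types, so the F1 was m+ z fl+ / m z+ fl.
The two rarest classes, m+ z fl and m z+ fl+, are the double crossovers. Comparing them with the parentals, only the fl allele has switched, so fl is the middle locus and the order is z – fl – m.
Crossovers in the z–fl interval produce the single-crossover classes m+ z+ fl+ and m z fl (56 + 55 = 111) plus the double crossovers (9).
RF(z–fl) = (111 + 9) / 1000 = 120/1000 = 0.1200 → 12.0 cM.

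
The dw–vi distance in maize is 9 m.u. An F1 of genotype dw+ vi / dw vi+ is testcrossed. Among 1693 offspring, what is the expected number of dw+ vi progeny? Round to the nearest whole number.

770

A map distance of 9 m.u. corresponds to a recombination frequency of 0.090.
The F1 is dw+ vi / dw vi+, so dw+ vi is a parental gamete class with expected frequency (1 − r)/2 = 0.910/2 = 0.4550.
Expected number = 0.4550 × 1693 = 770.32 ≈ 770.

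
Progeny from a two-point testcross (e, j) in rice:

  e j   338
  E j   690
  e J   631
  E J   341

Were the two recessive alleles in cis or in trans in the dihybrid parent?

The two most frequent classes are E j (690) and e J (631); these are the parental (non-recombinant) types.
So the F1 carried E j on one chromosome and e J on the other — the recessive alleles are on opposite chromosomes (trans / repulsion).

trans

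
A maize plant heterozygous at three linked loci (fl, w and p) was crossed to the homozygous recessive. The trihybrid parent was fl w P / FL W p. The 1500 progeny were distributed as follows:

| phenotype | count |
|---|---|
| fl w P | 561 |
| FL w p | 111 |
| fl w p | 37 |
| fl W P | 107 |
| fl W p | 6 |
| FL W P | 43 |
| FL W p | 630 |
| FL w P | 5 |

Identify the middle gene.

fl

The two rarest classes, FL w P and fl W p, are the double crossovers. Comparing them with the parentals, only the fl allele has switched, so fl is the middle locus and the order is w – fl – p.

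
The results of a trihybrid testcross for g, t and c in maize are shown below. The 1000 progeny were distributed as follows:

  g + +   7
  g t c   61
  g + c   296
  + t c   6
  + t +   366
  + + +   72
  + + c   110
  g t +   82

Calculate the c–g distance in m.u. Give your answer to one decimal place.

The two most frequent reciprocal classes, + t + and g + c, are the parental types, so the F1 was + t + / g + c.
The two rarest classes, + t c and g + +, are the double crossovers. Comparing them with the parentals, only the c allele has switched, so c is the middle locus and the order is g – c – t.
Crossovers in the g–c interval produce the single-crossover classes g t + and + + c (82 + 110 = 192) plus the double crossovers (13).
RF(g–c) = (192 + 13) / 1000 = 205/1000 = 0.2050 → 20.5 m.u.

20.5 m.u.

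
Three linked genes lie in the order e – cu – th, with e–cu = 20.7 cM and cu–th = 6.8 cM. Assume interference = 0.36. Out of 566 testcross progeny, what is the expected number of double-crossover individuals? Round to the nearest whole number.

5

Map distances give recombination frequencies of 0.207 and 0.068 for the two intervals.
With interference 0.36 (so coincidence = 0.64), expected double-crossover frequency = 0.207 × 0.068 × 0.64 = 0.00901.
Expected number = 0.00901 × 566 = 5.10 ≈ 5.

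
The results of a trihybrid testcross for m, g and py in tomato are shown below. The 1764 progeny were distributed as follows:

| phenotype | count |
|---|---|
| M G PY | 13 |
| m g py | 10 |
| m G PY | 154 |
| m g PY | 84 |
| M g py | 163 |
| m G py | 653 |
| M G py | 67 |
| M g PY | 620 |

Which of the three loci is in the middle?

The two most frequent reciprocal classes, M g PY and m G py, are the parental types, so the F1 was M g PY / m G py.
The two rarest classes, M G PY and m g py, are the double crossovers. Comparing them with the parentals, only the g allele has switched, so g is the middle locus and the order is py – g – m.

g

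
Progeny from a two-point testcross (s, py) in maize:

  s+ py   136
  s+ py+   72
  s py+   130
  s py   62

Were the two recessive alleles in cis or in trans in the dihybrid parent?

trans

The two most frequent classes are s+ py (136) and s py+ (130); these are the parental (non-recombinant) types.
So the F1 carried s+ py on one chromosome and s py+ on the other — the recessive alleles are on opposite chromosomes (trans / repulsion).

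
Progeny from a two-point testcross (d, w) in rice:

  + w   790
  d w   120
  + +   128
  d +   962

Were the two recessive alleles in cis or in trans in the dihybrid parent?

The two most frequent classes are + w (790) and d + (962); these are the parental (non-recombinant) types.
So the F1 carried + w on one chromosome and d + on the other — the recessive alleles are on opposite chromosomes (trans / repulsion).

trans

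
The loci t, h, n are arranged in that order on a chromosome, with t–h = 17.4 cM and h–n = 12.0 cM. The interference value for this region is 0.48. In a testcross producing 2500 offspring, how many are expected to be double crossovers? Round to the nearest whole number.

27

Map distances give recombination frequencies of 0.174 and 0.120 for the two intervals.
With interference 0.48 (so coincidence = 0.52), expected double-crossover frequency = 0.174 × 0.120 × 0.52 = 0.01086.
Expected number = 0.01086 × 2500 = 27.14 ≈ 27.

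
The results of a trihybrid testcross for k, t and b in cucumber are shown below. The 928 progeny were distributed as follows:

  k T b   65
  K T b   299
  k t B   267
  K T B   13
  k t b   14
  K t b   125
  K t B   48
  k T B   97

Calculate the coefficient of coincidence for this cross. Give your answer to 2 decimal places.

0.72

The two most frequent reciprocal classes, K T b and k t B, are the parental types, so the F1 was K T b / k t B.
The two rarest classes, K T B and k t b, are the double crossovers. Comparing them with the parentals, only the b allele has switched, so b is the middle locus and the order is k – b – t.
k–b: (113 + 27)/928 = 0.1509; b–t: (222 + 27)/928 = 0.2683.
Expected DCO frequency = 0.1509 × 0.2683 ≈ 0.04049; observed = 27/928 ≈ 0.02909.
Coefficient of coincidence = 0.02909/0.04049 ≈ 0.72.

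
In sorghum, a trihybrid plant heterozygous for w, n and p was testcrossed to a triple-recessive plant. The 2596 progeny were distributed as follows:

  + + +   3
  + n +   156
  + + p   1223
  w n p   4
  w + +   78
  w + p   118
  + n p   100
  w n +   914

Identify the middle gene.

p

The two most frequent reciprocal classes, + + p and w n +, are the parental types, so the F1 was + + p / w n +.
The two rarest classes, + + + and w n p, are the double crossovers. Comparing them with the parentals, only the p allele has switched, so p is the middle locus and the order is n – p – w.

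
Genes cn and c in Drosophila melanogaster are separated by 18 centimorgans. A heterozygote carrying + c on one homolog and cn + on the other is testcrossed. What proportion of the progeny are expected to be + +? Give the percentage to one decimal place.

9.0%

A map distance of 18 centimorgans corresponds to a recombination frequency of 0.180.
The F1 is + c / cn +, so + + is a recombinant gamete class with expected frequency r/2 = 0.180/2 = 0.0900.
That is 0.0900 = 9.0% of the progeny.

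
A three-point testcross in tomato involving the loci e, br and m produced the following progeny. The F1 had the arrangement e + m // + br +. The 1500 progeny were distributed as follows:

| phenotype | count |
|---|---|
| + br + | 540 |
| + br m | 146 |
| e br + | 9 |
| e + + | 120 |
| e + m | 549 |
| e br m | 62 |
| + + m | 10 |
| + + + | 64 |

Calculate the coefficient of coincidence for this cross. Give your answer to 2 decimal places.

The two rarest classes, + + m and e br +, are the double crossovers. Comparing them with the parentals, only the e allele has switched, so e is the middle locus and the order is br – e – m.
br–e: (126 + 19)/1500 = 0.0967; e–m: (266 + 19)/1500 = 0.1900.
Expected DCO frequency = 0.0967 × 0.1900 ≈ 0.01837; observed = 19/1500 ≈ 0.01267.
Coefficient of coincidence = 0.01267/0.01837 ≈ 0.69.

0.69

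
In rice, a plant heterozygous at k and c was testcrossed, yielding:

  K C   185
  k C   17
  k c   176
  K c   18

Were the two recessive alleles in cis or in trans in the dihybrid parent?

cis

The two most frequent classes are K C (185) and k c (176); these are the parental (non-recombinant) types.
So the F1 carried K C on one chromosome and k c on the other — the recessive alleles are on the same chromosome (cis / coupling).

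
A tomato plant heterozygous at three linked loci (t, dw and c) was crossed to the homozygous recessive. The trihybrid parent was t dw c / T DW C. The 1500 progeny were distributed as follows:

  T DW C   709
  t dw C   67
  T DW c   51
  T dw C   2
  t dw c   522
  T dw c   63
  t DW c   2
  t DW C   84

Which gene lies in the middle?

dw

The two rarest classes, t DW c and T dw C, are the double crossovers. Comparing them with the parentals, only the dw allele has switched, so dw is the middle locus and the order is c – dw – t.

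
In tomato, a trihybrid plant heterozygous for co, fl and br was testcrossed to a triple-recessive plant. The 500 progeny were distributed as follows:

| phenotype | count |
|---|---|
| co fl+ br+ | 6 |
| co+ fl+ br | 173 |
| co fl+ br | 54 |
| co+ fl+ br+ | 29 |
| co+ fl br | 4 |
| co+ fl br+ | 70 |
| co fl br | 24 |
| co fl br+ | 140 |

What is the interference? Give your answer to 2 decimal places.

0.41

The two most frequent reciprocal classes, co fl br+ and co+ fl+ br, are the parental types, so the F1 was co fl br+ / co+ fl+ br.
The two rarest classes, co fl+ br+ and co+ fl br, are the double crossovers. Comparing them with the parentals, only the fl allele has switched, so fl is the middle locus and the order is br – fl – co.
br–fl: (53 + 10)/500 = 0.1260; fl–co: (124 + 10)/500 = 0.2680.
Expected DCO frequency = 0.1260 × 0.2680 ≈ 0.03377; observed = 10/500 ≈ 0.02000.
Coefficient of coincidence = 0.02000/0.03377 ≈ 0.59; interference = 1 − 0.59 = 0.41.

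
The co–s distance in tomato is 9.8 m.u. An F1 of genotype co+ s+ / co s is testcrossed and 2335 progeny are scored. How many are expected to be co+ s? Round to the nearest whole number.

A map distance of 9.8 m.u. corresponds to a recombination frequency of 0.098.
The F1 is co+ s+ / co s, so co+ s is a recombinant gamete class with expected frequency r/2 = 0.098/2 = 0.0490.
Expected number = 0.0490 × 2335 = 114.42 ≈ 114.

114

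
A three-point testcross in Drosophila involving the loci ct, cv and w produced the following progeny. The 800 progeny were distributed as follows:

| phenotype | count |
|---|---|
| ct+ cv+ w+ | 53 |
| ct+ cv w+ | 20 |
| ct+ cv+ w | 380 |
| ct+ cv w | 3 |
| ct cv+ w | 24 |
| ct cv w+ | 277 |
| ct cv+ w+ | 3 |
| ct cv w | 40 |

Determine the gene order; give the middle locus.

The two most frequent reciprocal classes, ct cv w+ and ct+ cv+ w, are the parental types, so the F1 was ct cv w+ / ct+ cv+ w.
The two rarest classes, ct cv+ w+ and ct+ cv w, are the double crossovers. Comparing them with the parentals, only the cv allele has switched, so cv is the middle locus and the order is w – cv – ct.

cv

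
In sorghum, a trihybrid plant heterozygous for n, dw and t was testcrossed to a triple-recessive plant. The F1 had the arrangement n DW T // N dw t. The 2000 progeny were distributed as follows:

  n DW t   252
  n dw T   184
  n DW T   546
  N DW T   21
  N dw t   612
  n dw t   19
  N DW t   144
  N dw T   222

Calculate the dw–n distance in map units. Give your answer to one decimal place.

The two rarest classes, N DW T and n dw t, are the double crossovers. Comparing them with the parentals, only the n allele has switched, so n is the middle locus and the order is t – n – dw.
Crossovers in the n–dw interval produce the single-crossover classes n dw T and N DW t (184 + 144 = 328) plus the double crossovers (40).
RF(n–dw) = (328 + 40) / 2000 = 368/2000 = 0.1840 → 18.4 map units.

18.4 map units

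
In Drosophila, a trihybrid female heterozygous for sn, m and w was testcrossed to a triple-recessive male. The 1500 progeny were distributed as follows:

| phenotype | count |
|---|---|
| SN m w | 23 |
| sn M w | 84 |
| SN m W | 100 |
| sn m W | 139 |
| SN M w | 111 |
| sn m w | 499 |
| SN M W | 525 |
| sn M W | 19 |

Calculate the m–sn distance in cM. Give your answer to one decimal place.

15.1 cM

The two most frequent reciprocal classes, SN M W and sn m w, are the parental types, so the F1 was SN M W / sn m w.
The two rarest classes, sn M W and SN m w, are the double crossovers. Comparing them with the parentals, only the sn allele has switched, so sn is the middle locus and the order is w – sn – m.
Crossovers in the sn–m interval produce the single-crossover classes SN m W and sn M w (100 + 84 = 184) plus the double crossovers (42).
RF(sn–m) = (184 + 42) / 1500 = 226/1500 = 0.1507 → 15.1 cM.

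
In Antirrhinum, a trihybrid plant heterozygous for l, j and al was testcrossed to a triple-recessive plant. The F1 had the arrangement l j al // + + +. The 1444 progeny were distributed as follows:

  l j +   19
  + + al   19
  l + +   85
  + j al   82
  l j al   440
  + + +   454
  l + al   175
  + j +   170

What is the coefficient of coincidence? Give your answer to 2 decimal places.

0.70

The two rarest classes, l j + and + + al, are the double crossovers. Comparing them with the parentals, only the al allele has switched, so al is the middle locus and the order is j – al – l.
j–al: (345 + 38)/1444 = 0.2652; al–l: (167 + 38)/1444 = 0.1420.
Expected DCO frequency = 0.2652 × 0.1420 ≈ 0.03766; observed = 38/1444 ≈ 0.02632.
Coefficient of coincidence = 0.02632/0.03766 ≈ 0.70.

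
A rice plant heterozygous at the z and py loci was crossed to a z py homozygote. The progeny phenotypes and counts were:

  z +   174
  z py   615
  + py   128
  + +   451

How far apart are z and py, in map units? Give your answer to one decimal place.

22.1 map units

The two most frequent classes, + + (451) and z py (615), are the parental types, so the F1 was + + / z py.
The recombinant classes are + py and z +: 128 + 174 = 302.
Recombination frequency = 302/1368 = 0.2208 ≈ 22.1%, i.e. 22.1 map units.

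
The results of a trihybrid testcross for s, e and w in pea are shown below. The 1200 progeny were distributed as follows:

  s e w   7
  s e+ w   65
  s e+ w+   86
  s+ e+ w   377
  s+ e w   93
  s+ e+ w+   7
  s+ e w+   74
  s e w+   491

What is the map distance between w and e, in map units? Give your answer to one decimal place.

The two most frequent reciprocal classes, s+ e+ w and s e w+, are the parental types, so the F1 was s+ e+ w / s e w+.
The two rarest classes, s+ e+ w+ and s e w, are the double crossovers. Comparing them with the parentals, only the w allele has switched, so w is the middle locus and the order is s – w – e.
Crossovers in the w–e interval produce the single-crossover classes s+ e w and s e+ w+ (93 + 86 = 179) plus the double crossovers (14).
RF(w–e) = (179 + 14) / 1200 = 193/1200 = 0.1608 → 16.1 map units.

16.1 map units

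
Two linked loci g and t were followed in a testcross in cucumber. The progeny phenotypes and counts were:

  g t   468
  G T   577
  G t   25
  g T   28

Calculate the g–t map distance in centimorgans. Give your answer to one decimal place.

The two most frequent classes, G T (577) and g t (468), are the parental types, so the F1 was G T / g t.
The recombinant classes are G t and g T: 25 + 28 = 53.
Recombination frequency = 53/1098 = 0.0483 ≈ 4.8%, i.e. 4.8 centimorgans.

4.8 centimorgans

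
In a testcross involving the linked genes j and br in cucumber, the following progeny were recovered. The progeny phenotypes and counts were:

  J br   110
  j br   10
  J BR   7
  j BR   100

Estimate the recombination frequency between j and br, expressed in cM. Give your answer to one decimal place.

7.5 cM

The two most frequent classes, J br (110) and j BR (100), are the parental types, so the F1 was J br / j BR.
The recombinant classes are J BR and j br: 7 + 10 = 17.
Recombination frequency = 17/227 = 0.0749 ≈ 7.5%, i.e. 7.5 cM.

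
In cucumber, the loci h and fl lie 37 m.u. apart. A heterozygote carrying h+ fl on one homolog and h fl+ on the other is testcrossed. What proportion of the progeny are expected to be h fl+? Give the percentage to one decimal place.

31.5%

A map distance of 37 m.u. corresponds to a recombination frequency of 0.370.
The F1 is h+ fl / h fl+, so h fl+ is a parental gamete class with expected frequency (1 − r)/2 = 0.630/2 = 0.3150.
That is 0.3150 = 31.5% of the progeny.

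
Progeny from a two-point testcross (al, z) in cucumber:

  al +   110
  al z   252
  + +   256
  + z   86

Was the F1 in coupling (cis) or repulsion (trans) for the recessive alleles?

cis

The two most frequent classes are + + (256) and al z (252); these are the parental (non-recombinant) types.
So the F1 carried + + on one chromosome and al z on the other — the recessive alleles are on the same chromosome (cis / coupling).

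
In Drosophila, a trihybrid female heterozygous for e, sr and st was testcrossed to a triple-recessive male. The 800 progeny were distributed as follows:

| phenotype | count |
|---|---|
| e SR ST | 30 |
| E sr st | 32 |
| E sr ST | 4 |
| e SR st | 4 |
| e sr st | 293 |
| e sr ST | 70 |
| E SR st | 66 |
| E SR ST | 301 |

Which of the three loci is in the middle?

The two most frequent reciprocal classes, e sr st and E SR ST, are the parental types, so the F1 was e sr st / E SR ST.
The two rarest classes, e SR st and E sr ST, are the double crossovers. Comparing them with the parentals, only the sr allele has switched, so sr is the middle locus and the order is e – sr – st.

sr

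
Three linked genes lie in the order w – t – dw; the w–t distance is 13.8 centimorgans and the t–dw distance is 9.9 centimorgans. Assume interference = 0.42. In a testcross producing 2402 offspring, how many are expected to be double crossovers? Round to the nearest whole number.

19

Map distances give recombination frequencies of 0.138 and 0.099 for the two intervals.
With interference 0.42 (so coincidence = 0.58), expected double-crossover frequency = 0.138 × 0.099 × 0.58 = 0.00792.
Expected number = 0.00792 × 2402 = 19.03 ≈ 19.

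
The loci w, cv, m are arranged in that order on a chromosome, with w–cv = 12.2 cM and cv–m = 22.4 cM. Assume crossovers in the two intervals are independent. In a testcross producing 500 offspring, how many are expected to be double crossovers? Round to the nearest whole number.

Map distances give recombination frequencies of 0.122 and 0.224 for the two intervals.
With no interference, expected double-crossover frequency = 0.122 × 0.224 = 0.02733.
Expected number = 0.02733 × 500 = 13.66 ≈ 14.

14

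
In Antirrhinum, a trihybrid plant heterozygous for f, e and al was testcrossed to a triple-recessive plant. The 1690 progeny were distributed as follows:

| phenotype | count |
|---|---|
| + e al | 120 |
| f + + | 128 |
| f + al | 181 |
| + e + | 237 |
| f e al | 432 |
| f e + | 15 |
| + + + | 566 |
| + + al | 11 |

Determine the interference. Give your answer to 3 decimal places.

0.639

The two most frequent reciprocal classes, + + + and f e al, are the parental types, so the F1 was + + + / f e al.
The two rarest classes, + + al and f e +, are the double crossovers. Comparing them with the parentals, only the al allele has switched, so al is the middle locus and the order is f – al – e.
f–al: (248 + 26)/1690 = 0.1621; al–e: (418 + 26)/1690 = 0.2627.
Expected DCO frequency = 0.1621 × 0.2627 ≈ 0.04258; observed = 26/1690 ≈ 0.01538.
Coefficient of coincidence = 0.01538/0.04258 ≈ 0.361; interference = 1 − 0.361 = 0.639.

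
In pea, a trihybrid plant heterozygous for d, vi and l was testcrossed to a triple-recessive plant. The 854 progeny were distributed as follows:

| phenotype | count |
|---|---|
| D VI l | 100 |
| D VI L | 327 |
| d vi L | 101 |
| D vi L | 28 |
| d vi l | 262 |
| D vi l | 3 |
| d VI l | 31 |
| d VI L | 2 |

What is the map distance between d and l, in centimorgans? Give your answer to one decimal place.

The two most frequent reciprocal classes, D VI L and d vi l, are the parental types, so the F1 was D VI L / d vi l.
The two rarest classes, d VI L and D vi l, are the double crossovers. Comparing them with the parentals, only the d allele has switched, so d is the middle locus and the order is l – d – vi.
Crossovers in the l–d interval produce the single-crossover classes D VI l and d vi L (100 + 101 = 201) plus the double crossovers (5).
RF(l–d) = (201 + 5) / 854 = 206/854 = 0.2412 → 24.1 centimorgans.

24.1 centimorgans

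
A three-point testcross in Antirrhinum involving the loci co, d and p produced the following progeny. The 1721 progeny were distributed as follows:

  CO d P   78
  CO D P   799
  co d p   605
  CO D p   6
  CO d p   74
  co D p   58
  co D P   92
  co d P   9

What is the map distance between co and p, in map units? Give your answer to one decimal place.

The two most frequent reciprocal classes, CO D P and co d p, are the parental types, so the F1 was CO D P / co d p.
The two rarest classes, CO D p and co d P, are the double crossovers. Comparing them with the parentals, only the p allele has switched, so p is the middle locus and the order is d – p – co.
Crossovers in the p–co interval produce the single-crossover classes co D P and CO d p (92 + 74 = 166) plus the double crossovers (15).
RF(p–co) = (166 + 15) / 1721 = 181/1721 = 0.1052 → 10.5 map units.

10.5 map units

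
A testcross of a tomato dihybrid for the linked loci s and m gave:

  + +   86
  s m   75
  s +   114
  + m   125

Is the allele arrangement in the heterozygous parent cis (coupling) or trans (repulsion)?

trans

The two most frequent classes are + m (125) and s + (114); these are the parental (non-recombinant) types.
So the F1 carried + m on one chromosome and s + on the other — the recessive alleles are on opposite chromosomes (trans / repulsion).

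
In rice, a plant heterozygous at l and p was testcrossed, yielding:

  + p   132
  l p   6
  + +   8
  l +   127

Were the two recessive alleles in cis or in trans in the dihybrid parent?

trans

The two most frequent classes are + p (132) and l + (127); these are the parental (non-recombinant) types.
So the F1 carried + p on one chromosome and l + on the other — the recessive alleles are on opposite chromosomes (trans / repulsion).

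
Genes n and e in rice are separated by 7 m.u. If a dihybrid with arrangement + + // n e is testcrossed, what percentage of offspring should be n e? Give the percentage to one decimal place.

A map distance of 7 m.u. corresponds to a recombination frequency of 0.070.
The F1 is + + / n e, so n e is a parental gamete class with expected frequency (1 − r)/2 = 0.930/2 = 0.4650.
That is 0.4650 = 46.5% of the progeny.

46.5%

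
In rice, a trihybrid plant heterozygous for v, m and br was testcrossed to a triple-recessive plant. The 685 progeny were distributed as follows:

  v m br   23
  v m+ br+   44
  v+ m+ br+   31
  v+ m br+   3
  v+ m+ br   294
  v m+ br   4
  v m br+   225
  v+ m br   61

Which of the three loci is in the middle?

v

The two most frequent reciprocal classes, v m br+ and v+ m+ br, are the parental types, so the F1 was v m br+ / v+ m+ br.
The two rarest classes, v+ m br+ and v m+ br, are the double crossovers. Comparing them with the parentals, only the v allele has switched, so v is the middle locus and the order is m – v – br.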